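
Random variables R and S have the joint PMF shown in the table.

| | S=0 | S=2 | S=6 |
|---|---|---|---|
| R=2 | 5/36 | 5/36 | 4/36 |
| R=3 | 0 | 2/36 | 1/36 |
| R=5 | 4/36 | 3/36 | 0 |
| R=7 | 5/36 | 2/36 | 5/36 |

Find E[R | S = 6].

P(S = 6) = 5/18.
Summing R·P(R=x,S=y) over the conditioning event gives 23/18.
E[R | S = 6] = (23/18) / (5/18) = 23/5.

23/5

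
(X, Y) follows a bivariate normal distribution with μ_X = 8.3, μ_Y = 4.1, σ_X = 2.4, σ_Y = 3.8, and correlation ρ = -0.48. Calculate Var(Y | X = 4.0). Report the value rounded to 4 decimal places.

For a bivariate normal, Var(Y | X=x) = σ_Y²(1 − ρ²).
Var(Y | X=4.0) = (3.8)²·(1 − (-0.48)²) = 14.44·0.7696 = 11.1130.

11.1130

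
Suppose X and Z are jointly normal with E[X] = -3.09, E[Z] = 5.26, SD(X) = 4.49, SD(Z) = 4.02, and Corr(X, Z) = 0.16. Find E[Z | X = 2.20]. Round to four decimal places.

For a bivariate normal, E[Z | X=x] = μ_Z + ρ·(σ_Z/σ_X)·(x − μ_X).
E[Z | X=2.20] = 5.26 + (0.16)·(4.02/4.49)·(2.20 − (-3.09)) = 5.26 + (0.14325)·(5.29) = 6.0178.

6.0178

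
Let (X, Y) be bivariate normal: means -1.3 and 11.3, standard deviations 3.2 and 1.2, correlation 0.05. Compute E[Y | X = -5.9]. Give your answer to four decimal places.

For a bivariate normal, E[Y | X=x] = μ_Y + ρ·(σ_Y/σ_X)·(x − μ_X).
E[Y | X=-5.9] = 11.3 + (0.05)·(1.2/3.2)·(-5.9 − (-1.3)) = 11.3 + (0.01875)·(-4.6) = 11.2138.

11.2138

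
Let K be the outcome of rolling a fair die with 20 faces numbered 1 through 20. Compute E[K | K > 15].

18

Given K > 15, K is equally likely to be any of {16, 17, 18, 19, 20}.
E[K | K > 15] = (16 + 17 + 18 + 19 + 20) / 5 = 18.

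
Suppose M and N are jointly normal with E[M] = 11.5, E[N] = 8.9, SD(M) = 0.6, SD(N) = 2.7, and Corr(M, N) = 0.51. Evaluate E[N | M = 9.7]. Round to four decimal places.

E[N | M=x] = μ_N + ρ(σ_N/σ_M)(x − μ_M) for jointly normal variables.
E[N | M=9.7] = 8.9 + (0.51)·(2.7/0.6)·(9.7 − (11.5)) = 8.9 + (2.295)·(-1.8) = 4.7690.

4.7690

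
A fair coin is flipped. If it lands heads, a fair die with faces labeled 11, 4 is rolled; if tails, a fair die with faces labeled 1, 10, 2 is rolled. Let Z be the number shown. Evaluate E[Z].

71/12

E[Z | heads] = (11+4)/2 = 15/2.
E[Z | tails] = (1+10+2)/3 = 13/3.
E[Z] = (1/2)·(15/2) + (1/2)·(13/3) = 71/12.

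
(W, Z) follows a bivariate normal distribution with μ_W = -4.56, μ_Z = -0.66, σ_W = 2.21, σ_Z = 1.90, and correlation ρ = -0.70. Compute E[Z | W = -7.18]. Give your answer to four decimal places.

0.9167

For a bivariate normal, E[Z | W=x] = μ_Z + ρ·(σ_Z/σ_W)·(x − μ_W).
E[Z | W=-7.18] = -0.66 + (-0.70)·(1.90/2.21)·(-7.18 − (-4.56)) = -0.66 + (-0.60181)·(-2.62) = 0.9167.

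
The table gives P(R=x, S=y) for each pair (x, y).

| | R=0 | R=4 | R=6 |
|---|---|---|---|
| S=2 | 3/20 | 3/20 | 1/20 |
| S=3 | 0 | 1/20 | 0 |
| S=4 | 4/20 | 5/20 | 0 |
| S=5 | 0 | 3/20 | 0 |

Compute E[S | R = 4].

P(R = 4) = 3/5.
Summing S·P(R=x,S=y) over the conditioning event gives 11/5.
E[S | R = 4] = (11/5) / (3/5) = 11/3.

11/3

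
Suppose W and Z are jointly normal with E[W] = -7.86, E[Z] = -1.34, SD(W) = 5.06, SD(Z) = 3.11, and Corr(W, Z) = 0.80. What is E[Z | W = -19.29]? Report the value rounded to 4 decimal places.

The regression of Z on W has slope ρ·σ_Z/σ_W and passes through (μ_W, μ_Z).
E[Z | W=-19.29] = -1.34 + (0.80)·(3.11/5.06)·(-19.29 − (-7.86)) = -1.34 + (0.4917)·(-11.43) = -6.9601.

-6.9601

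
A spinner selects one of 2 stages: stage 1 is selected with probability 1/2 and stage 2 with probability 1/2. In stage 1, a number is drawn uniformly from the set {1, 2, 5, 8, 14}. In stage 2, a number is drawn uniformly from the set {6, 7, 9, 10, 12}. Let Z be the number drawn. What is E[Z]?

37/5

E[Z | stage 1] = (1+2+5+8+14)/5 = 6.
E[Z | stage 2] = (6+7+9+10+12)/5 = 44/5.
By the law of total expectation,
E[Z] = (1/2)·(6) + (1/2)·(44/5) = 37/5.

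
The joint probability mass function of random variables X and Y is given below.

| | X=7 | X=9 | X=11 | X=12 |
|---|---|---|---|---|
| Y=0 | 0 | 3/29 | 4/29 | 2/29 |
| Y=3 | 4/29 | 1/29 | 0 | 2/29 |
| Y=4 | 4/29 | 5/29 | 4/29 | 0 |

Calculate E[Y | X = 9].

23/9

P(X = 9) = 9/29.
Σ Y·P over the event = 0·(3/29) + 3·(1/29) + 4·(5/29) = 23/29.
E[Y | X = 9] = (23/29) / (9/29) = 23/9.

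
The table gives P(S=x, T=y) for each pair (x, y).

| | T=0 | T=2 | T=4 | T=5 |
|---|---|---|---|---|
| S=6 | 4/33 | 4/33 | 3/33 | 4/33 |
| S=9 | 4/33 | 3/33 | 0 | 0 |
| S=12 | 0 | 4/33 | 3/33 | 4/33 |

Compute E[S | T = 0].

P(T = 0) = 8/33.
Σ S·P over the event = 6·(4/33) + 9·(4/33) = 20/11.
E[S | T = 0] = (20/11) / (8/33) = 15/2.

15/2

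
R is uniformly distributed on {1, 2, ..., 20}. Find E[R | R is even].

11

Given R is even, R is equally likely to be any of {2, 4, 6, 8, 10, 12, 14, 16, 18, 20}.
E[R | R is even] = (2 + 4 + 6 + 8 + 10 + 12 + 14 + 16 + 18 + 20) / 10 = 11.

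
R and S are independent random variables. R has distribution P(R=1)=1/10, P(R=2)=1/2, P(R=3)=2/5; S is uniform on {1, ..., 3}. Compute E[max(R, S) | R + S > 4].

3

P(R + S > 4) = 13/30.
Summing max(R,S)·P(x,y) over outcomes with R + S > 4 gives 13/10.
E[max(R, S) | R + S > 4] = (13/10) / (13/30) = 3.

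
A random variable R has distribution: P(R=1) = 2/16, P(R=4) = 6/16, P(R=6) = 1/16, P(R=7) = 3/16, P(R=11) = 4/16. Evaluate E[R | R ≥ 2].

P(R ≥ 2) = 7/8.
Σ over the event: 4·3/8 + 6·1/16 + 7·3/16 + 11·1/4 = 95/16.
E[R | R ≥ 2] = (95/16) / (7/8) = 95/14.

95/14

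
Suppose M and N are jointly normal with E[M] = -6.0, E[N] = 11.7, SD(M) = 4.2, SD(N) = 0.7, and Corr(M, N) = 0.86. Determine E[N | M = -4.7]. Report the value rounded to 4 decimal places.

11.8863

For a bivariate normal, E[N | M=x] = μ_N + ρ·(σ_N/σ_M)·(x − μ_M).
E[N | M=-4.7] = 11.7 + (0.86)·(0.7/4.2)·(-4.7 − (-6.0)) = 11.7 + (0.14333)·(1.3) = 11.8863.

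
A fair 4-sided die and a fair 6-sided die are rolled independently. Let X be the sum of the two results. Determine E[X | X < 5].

P(X < 5) = 1/4.
Σ over the event: 2·1/24 + 3·1/12 + 4·1/8 = 5/6.
E[X | X < 5] = (5/6) / (1/4) = 10/3.

10/3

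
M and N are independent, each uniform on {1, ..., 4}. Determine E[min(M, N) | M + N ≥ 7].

10/3

Outcomes with M + N ≥ 7: (3,4), (4,3), (4,4), each with probability 1/16.
E[min(M, N) | M + N ≥ 7] = (3 + 3 + 4) / 3 = 10/3.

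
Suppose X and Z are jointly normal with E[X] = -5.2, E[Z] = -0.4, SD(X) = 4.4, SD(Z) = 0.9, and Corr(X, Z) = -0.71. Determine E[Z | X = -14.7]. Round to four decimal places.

0.9797

E[Z | X=x] = μ_Z + ρ(σ_Z/σ_X)(x − μ_X) for jointly normal variables.
E[Z | X=-14.7] = -0.4 + (-0.71)·(0.9/4.4)·(-14.7 − (-5.2)) = -0.4 + (-0.14523)·(-9.5) = 0.9797.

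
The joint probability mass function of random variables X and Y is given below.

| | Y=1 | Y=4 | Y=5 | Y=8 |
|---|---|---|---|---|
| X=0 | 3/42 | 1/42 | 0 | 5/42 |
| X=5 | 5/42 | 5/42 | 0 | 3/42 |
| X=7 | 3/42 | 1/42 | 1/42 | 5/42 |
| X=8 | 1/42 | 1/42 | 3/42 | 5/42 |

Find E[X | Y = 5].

31/4

P(Y = 5) = 2/21.
Summing X·P(X=x,Y=y) over the conditioning event gives 31/42.
E[X | Y = 5] = (31/42) / (2/21) = 31/4.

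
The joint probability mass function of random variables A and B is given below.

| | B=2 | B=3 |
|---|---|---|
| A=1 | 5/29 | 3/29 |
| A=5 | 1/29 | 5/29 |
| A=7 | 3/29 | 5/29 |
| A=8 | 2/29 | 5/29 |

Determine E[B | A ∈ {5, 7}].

P(A ∈ {5, 7}) = 14/29.
Σ B·P over the event = 2·(1/29) + 3·(5/29) + 2·(3/29) + 3·(5/29) = 38/29.
E[B | A ∈ {5, 7}] = (38/29) / (14/29) = 19/7.

19/7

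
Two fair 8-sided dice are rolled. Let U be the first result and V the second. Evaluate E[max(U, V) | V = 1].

9/2

P(V = 1) = 1/8.
Summing max(U,V)·P(x,y) over outcomes with V = 1 gives 9/16.
E[max(U, V) | V = 1] = (9/16) / (1/8) = 9/2.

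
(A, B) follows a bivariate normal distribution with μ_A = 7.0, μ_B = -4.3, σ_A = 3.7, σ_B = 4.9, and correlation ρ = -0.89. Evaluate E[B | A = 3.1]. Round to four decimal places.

0.2967

E[B | A=x] = μ_B + ρ(σ_B/σ_A)(x − μ_A) for jointly normal variables.
E[B | A=3.1] = -4.3 + (-0.89)·(4.9/3.7)·(3.1 − (7.0)) = -4.3 + (-1.17865)·(-3.9) = 0.2967.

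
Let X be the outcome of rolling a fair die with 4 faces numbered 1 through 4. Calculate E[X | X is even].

Given X is even, X is equally likely to be any of {2, 4}.
E[X | X is even] = (2 + 4) / 2 = 3.

3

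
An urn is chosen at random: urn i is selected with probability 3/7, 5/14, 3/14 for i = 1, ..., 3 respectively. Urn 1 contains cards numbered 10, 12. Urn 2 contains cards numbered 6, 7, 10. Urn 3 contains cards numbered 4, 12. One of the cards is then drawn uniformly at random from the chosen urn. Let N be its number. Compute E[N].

55/6

E[N | urn 1] = (10+12)/2 = 11.
E[N | urn 2] = (6+7+10)/3 = 23/3.
E[N | urn 3] = (4+12)/2 = 8.
By the law of total expectation,
E[N] = (3/7)·(11) + (5/14)·(23/3) + (3/14)·(8) = 55/6.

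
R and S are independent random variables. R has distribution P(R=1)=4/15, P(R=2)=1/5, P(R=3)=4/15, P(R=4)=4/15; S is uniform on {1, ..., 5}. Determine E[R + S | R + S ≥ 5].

P(R + S ≥ 5) = 53/75.
Summing (R+S)·P(x,y) over outcomes with R + S ≥ 5 gives 114/25.
E[R + S | R + S ≥ 5] = (114/25) / (53/75) = 342/53.

342/53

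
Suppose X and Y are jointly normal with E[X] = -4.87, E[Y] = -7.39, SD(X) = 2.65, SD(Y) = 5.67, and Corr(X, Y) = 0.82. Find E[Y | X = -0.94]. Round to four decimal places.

-0.4949

For a bivariate normal, E[Y | X=x] = μ_Y + ρ·(σ_Y/σ_X)·(x − μ_X).
E[Y | X=-0.94] = -7.39 + (0.82)·(5.67/2.65)·(-0.94 − (-4.87)) = -7.39 + (1.75449)·(3.93) = -0.4949.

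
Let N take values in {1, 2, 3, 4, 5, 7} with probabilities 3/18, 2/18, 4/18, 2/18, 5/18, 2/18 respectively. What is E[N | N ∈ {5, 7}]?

P(N ∈ {5, 7}) = 7/18.
Σ over the event: 5·5/18 + 7·1/9 = 13/6.
E[N | N ∈ {5, 7}] = (13/6) / (7/18) = 39/7.

39/7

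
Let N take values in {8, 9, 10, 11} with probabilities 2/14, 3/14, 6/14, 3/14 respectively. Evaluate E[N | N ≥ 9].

P(N ≥ 9) = 6/7.
Σ over the event: 9·3/14 + 10·3/7 + 11·3/14 = 60/7.
E[N | N ≥ 9] = (60/7) / (6/7) = 10.

10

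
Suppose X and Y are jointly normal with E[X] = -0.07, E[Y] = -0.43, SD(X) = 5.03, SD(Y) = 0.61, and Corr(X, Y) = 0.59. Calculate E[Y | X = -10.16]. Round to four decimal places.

E[Y | X=x] = μ_Y + ρ(σ_Y/σ_X)(x − μ_X) for jointly normal variables.
E[Y | X=-10.16] = -0.43 + (0.59)·(0.61/5.03)·(-10.16 − (-0.07)) = -0.43 + (0.071551)·(-10.09) = -1.1519.

-1.1519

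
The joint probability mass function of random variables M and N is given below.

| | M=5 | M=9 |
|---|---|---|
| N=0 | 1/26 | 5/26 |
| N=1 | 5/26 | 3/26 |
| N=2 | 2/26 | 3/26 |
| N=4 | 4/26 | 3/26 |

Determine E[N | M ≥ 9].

P(M ≥ 9) = 7/13.
Σ N·P over the event = 0·(5/26) + 1·(3/26) + 2·(3/26) + 4·(3/26) = 21/26.
E[N | M ≥ 9] = (21/26) / (7/13) = 3/2.

3/2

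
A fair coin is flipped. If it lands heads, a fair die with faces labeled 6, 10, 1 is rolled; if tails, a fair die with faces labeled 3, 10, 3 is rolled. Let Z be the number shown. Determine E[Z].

E[Z | heads] = (6+10+1)/3 = 17/3.
E[Z | tails] = (3+10+3)/3 = 16/3.
E[Z] = (1/2)·(17/3) + (1/2)·(16/3) = 11/2.

11/2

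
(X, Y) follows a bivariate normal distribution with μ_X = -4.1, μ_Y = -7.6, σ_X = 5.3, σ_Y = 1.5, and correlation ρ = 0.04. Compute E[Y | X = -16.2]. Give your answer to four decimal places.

E[Y | X=x] = μ_Y + ρ(σ_Y/σ_X)(x − μ_X) for jointly normal variables.
E[Y | X=-16.2] = -7.6 + (0.04)·(1.5/5.3)·(-16.2 − (-4.1)) = -7.6 + (0.011321)·(-12.1) = -7.7370.

-7.7370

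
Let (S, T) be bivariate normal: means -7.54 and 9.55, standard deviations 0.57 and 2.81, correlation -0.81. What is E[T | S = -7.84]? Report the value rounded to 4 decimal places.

The regression of T on S has slope ρ·σ_T/σ_S and passes through (μ_S, μ_T).
E[T | S=-7.84] = 9.55 + (-0.81)·(2.81/0.57)·(-7.84 − (-7.54)) = 9.55 + (-3.99316)·(-0.3) = 10.7479.

10.7479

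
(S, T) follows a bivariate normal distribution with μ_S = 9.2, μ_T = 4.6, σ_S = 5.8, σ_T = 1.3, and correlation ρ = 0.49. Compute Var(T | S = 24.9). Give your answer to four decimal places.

Var(T | S=x) = (1 − ρ²)·σ_T².
Var(T | S=24.9) = (1.3)²·(1 − (0.49)²) = 1.69·0.7599 = 1.2842.

1.2842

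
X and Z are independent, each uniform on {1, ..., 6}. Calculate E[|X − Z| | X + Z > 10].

Outcomes with X + Z > 10: (5,6), (6,5), (6,6), each with probability 1/36.
E[|X − Z| | X + Z > 10] = (1 + 1 + 0) / 3 = 2/3.

2/3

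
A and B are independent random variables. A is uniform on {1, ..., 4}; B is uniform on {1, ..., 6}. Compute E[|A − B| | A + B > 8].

Outcomes with A + B > 8: (3,6), (4,5), (4,6), each with probability 1/24.
E[|A − B| | A + B > 8] = (3 + 1 + 2) / 3 = 2.

2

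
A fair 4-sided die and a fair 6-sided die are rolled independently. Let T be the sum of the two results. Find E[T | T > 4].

62/9

P(T > 4) = 3/4.
Σ over the event: 5·1/6 + 6·1/6 + 7·1/6 + 8·1/8 + 9·1/12 + 10·1/24 = 31/6.
E[T | T > 4] = (31/6) / (3/4) = 62/9.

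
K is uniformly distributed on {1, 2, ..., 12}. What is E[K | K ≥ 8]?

Given K ≥ 8, K is equally likely to be any of {8, 9, 10, 11, 12}.
E[K | K ≥ 8] = (8 + 9 + 10 + 11 + 12) / 5 = 10.

10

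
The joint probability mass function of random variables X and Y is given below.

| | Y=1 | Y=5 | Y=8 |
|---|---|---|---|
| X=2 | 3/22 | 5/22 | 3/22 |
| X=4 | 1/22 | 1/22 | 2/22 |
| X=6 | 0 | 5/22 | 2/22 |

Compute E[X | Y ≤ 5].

P(Y ≤ 5) = 15/22.
Σ X·P over the event = 2·(3/22) + 2·(5/22) + 4·(1/22) + 4·(1/22) + 6·(5/22) = 27/11.
E[X | Y ≤ 5] = (27/11) / (15/22) = 18/5.

18/5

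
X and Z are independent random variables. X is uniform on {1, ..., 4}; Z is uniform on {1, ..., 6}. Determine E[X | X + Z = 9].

7/2

P(X + Z = 9) = 1/12.
Summing X·P(x,y) over outcomes with X + Z = 9 gives 7/24.
E[X | X + Z = 9] = (7/24) / (1/12) = 7/2.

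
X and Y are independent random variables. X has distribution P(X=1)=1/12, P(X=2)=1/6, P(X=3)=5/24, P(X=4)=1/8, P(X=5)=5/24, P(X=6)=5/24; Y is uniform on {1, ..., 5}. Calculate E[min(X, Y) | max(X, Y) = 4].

P(max(X, Y) = 4) = 23/120.
Summing min(X,Y)·P(x,y) over outcomes with max(X, Y) = 4 gives 11/24.
E[min(X, Y) | max(X, Y) = 4] = (11/24) / (23/120) = 55/23.

55/23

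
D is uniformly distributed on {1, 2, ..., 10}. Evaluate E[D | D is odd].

Given D is odd, D is equally likely to be any of {1, 3, 5, 7, 9}.
E[D | D is odd] = (1 + 3 + 5 + 7 + 9) / 5 = 5.

5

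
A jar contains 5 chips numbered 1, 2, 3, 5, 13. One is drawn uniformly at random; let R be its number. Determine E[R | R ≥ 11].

P(R ≥ 11) = 1/5.
Σ over the event: 13·1/5 = 13/5.
E[R | R ≥ 11] = (13/5) / (1/5) = 13.

13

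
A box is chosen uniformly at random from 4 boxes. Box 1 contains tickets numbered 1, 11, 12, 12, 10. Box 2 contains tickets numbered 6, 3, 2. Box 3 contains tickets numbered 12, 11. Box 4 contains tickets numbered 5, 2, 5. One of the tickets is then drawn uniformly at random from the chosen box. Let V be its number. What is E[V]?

851/120

E[V | box 1] = (1+11+12+12+10)/5 = 46/5.
E[V | box 2] = (6+3+2)/3 = 11/3.
E[V | box 3] = (12+11)/2 = 23/2.
E[V | box 4] = (5+2+5)/3 = 4.
E[V] = (1/4)·(46/5) + (1/4)·(11/3) + (1/4)·(23/2) + (1/4)·(4) = 851/120.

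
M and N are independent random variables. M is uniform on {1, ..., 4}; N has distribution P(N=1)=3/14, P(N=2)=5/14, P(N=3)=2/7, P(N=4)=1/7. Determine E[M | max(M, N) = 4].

17/5

P(max(M, N) = 4) = 5/14.
Summing M·P(x,y) over outcomes with max(M, N) = 4 gives 17/14.
E[M | max(M, N) = 4] = (17/14) / (5/14) = 17/5.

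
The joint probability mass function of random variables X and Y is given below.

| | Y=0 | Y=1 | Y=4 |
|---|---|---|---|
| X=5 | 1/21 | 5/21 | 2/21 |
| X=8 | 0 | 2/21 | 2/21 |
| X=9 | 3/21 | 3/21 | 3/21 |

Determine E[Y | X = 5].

13/8

P(X = 5) = 8/21.
Σ Y·P over the event = 0·(1/21) + 1·(5/21) + 4·(2/21) = 13/21.
E[Y | X = 5] = (13/21) / (8/21) = 13/8.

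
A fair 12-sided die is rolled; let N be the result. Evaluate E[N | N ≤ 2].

3/2

Given N ≤ 2, N is equally likely to be any of {1, 2}.
E[N | N ≤ 2] = (1 + 2) / 2 = 3/2.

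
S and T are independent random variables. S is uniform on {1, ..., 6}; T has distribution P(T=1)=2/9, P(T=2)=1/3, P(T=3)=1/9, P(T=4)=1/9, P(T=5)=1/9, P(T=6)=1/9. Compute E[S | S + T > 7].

P(S + T > 7) = 17/54.
Summing S·P(x,y) over outcomes with S + T > 7 gives 41/27.
E[S | S + T > 7] = (41/27) / (17/54) = 82/17.

82/17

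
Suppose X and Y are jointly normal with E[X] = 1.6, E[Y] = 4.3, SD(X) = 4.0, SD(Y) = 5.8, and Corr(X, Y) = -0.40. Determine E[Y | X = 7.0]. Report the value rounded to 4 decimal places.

The regression of Y on X has slope ρ·σ_Y/σ_X and passes through (μ_X, μ_Y).
E[Y | X=7.0] = 4.3 + (-0.40)·(5.8/4.0)·(7.0 − (1.6)) = 4.3 + (-0.58)·(5.4) = 1.1680.

1.1680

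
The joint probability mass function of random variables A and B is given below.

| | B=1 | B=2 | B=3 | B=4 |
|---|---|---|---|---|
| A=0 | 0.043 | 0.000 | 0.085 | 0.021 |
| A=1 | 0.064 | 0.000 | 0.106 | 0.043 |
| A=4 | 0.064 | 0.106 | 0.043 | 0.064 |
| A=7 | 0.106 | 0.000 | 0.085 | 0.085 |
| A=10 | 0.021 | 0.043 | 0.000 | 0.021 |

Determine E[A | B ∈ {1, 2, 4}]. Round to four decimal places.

P(B ∈ {1, 2, 4}) = 0.681.
Summing A·P(A=x,B=y) over the conditioning event gives 3.230.
E[A | B ∈ {1, 2, 4}] = (3.230) / (0.681) = 4.7430.

4.7430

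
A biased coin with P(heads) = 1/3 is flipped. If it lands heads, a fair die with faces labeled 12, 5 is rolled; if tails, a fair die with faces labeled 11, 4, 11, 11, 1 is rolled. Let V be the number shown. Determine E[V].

E[V | heads] = (12+5)/2 = 17/2.
E[V | tails] = (11+4+11+11+1)/5 = 38/5.
By the law of total expectation,
E[V] = (1/3)·(17/2) + (2/3)·(38/5) = 79/10.

79/10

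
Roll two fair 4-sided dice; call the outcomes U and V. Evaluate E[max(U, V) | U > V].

10/3

Outcomes with U > V: (2,1), (3,1), (3,2), (4,1), (4,2), (4,3), each with probability 1/16.
E[max(U, V) | U > V] = (2 + 3 + 3 + 4 + 4 + 4) / 6 = 10/3.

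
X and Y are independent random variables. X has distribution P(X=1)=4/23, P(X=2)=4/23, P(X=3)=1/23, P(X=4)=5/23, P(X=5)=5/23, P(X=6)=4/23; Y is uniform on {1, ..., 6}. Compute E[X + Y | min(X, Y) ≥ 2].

P(min(X, Y) ≥ 2) = 95/138.
Summing (X+Y)·P(x,y) over outcomes with min(X, Y) ≥ 2 gives 130/23.
E[X + Y | min(X, Y) ≥ 2] = (130/23) / (95/138) = 156/19.

156/19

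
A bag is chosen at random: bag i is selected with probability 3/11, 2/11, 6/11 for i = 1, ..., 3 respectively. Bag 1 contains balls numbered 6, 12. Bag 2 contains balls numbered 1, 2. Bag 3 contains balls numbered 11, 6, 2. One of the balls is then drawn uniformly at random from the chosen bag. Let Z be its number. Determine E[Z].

E[Z | bag 1] = (6+12)/2 = 9.
E[Z | bag 2] = (1+2)/2 = 3/2.
E[Z | bag 3] = (11+6+2)/3 = 19/3.
E[Z] = (3/11)·(9) + (2/11)·(3/2) + (6/11)·(19/3) = 68/11.

68/11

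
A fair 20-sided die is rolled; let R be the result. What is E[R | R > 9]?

15

Given R > 9, R is equally likely to be any of {10, 11, 12, 13, 14, 15, 16, 17, 18, 19, 20}.
E[R | R > 9] = (10 + 11 + 12 + 13 + 14 + 15 + 16 + 17 + 18 + 19 + 20) / 11 = 15.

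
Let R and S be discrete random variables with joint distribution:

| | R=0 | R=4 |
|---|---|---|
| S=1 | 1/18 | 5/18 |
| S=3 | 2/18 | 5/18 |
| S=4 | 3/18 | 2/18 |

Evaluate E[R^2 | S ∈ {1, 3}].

P(S ∈ {1, 3}) = 13/18.
Σ R^2·P over the event = 0·(1/18) + 0·(2/18) + 16·(5/18) + 16·(5/18) = 80/9.
E[R^2 | S ∈ {1, 3}] = (80/9) / (13/18) = 160/13.

160/13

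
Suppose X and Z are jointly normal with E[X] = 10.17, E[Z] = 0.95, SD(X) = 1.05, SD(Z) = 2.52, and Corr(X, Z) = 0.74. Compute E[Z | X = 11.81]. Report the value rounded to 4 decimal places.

For a bivariate normal, E[Z | X=x] = μ_Z + ρ·(σ_Z/σ_X)·(x − μ_X).
E[Z | X=11.81] = 0.95 + (0.74)·(2.52/1.05)·(11.81 − (10.17)) = 0.95 + (1.776)·(1.64) = 3.8626.

3.8626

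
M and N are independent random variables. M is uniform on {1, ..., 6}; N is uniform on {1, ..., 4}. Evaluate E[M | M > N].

P(M > N) = 7/12.
Summing M·P(x,y) over outcomes with M > N gives 8/3.
E[M | M > N] = (8/3) / (7/12) = 32/7.

32/7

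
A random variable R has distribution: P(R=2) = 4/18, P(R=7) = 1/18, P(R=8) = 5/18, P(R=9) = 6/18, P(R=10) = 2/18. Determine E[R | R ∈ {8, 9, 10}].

P(R ∈ {8, 9, 10}) = 13/18.
Σ over the event: 8·5/18 + 9·1/3 + 10·1/9 = 19/3.
E[R | R ∈ {8, 9, 10}] = (19/3) / (13/18) = 114/13.

114/13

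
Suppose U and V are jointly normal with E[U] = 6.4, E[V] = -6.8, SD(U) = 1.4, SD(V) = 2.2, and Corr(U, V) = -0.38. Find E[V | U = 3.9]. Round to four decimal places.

-5.3071

For a bivariate normal, E[V | U=x] = μ_V + ρ·(σ_V/σ_U)·(x − μ_U).
E[V | U=3.9] = -6.8 + (-0.38)·(2.2/1.4)·(3.9 − (6.4)) = -6.8 + (-0.597143)·(-2.5) = -5.3071.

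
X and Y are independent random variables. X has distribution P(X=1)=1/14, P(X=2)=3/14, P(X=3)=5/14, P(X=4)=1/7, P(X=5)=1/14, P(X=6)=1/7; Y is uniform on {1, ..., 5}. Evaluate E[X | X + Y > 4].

205/56

P(X + Y > 4) = 4/5.
Summing X·P(x,y) over outcomes with X + Y > 4 gives 41/14.
E[X | X + Y > 4] = (41/14) / (4/5) = 205/56.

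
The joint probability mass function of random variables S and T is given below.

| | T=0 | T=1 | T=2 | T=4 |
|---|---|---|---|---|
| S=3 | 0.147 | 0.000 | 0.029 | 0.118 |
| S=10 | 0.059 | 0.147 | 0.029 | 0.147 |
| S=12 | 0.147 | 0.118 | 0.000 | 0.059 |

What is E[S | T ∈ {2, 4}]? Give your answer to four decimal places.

7.6152

P(T ∈ {2, 4}) = 0.382.
Σ S·P over the event = 3·(0.029) + 3·(0.118) + 10·(0.029) + 10·(0.147) + 12·(0.059) = 2.909.
E[S | T ∈ {2, 4}] = (2.909) / (0.382) = 7.6152.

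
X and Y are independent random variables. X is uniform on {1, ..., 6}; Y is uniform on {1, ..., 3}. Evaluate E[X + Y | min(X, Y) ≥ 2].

P(min(X, Y) ≥ 2) = 5/9.
Summing (X+Y)·P(x,y) over outcomes with min(X, Y) ≥ 2 gives 65/18.
E[X + Y | min(X, Y) ≥ 2] = (65/18) / (5/9) = 13/2.

13/2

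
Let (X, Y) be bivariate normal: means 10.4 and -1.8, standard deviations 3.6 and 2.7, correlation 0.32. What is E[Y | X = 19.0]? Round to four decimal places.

E[Y | X=x] = μ_Y + ρ(σ_Y/σ_X)(x − μ_X) for jointly normal variables.
E[Y | X=19.0] = -1.8 + (0.32)·(2.7/3.6)·(19.0 − (10.4)) = -1.8 + (0.24)·(8.6) = 0.2640.

0.2640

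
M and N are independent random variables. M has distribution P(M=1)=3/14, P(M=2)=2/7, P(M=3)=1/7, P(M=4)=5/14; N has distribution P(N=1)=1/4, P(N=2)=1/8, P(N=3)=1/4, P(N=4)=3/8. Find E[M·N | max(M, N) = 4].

644/67

P(max(M, N) = 4) = 67/112.
Summing MN·P(x,y) over outcomes with max(M, N) = 4 gives 23/4.
E[M·N | max(M, N) = 4] = (23/4) / (67/112) = 644/67.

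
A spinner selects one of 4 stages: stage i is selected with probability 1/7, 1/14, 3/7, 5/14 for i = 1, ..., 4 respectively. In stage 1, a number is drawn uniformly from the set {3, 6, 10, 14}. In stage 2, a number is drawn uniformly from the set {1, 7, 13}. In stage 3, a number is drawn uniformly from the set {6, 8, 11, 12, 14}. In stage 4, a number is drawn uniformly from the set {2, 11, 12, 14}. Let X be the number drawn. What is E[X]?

2669/280

E[X | stage 1] = (3+6+10+14)/4 = 33/4.
E[X | stage 2] = (1+7+13)/3 = 7.
E[X | stage 3] = (6+8+11+12+14)/5 = 51/5.
E[X | stage 4] = (2+11+12+14)/4 = 39/4.
By the law of total expectation,
E[X] = (1/7)·(33/4) + (1/14)·(7) + (3/7)·(51/5) + (5/14)·(39/4) = 2669/280.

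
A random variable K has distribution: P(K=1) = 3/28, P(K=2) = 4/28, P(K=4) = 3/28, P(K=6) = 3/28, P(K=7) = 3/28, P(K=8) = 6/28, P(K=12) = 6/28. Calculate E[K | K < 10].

5

P(K < 10) = 11/14.
Σ over the event: 1·3/28 + 2·1/7 + 4·3/28 + 6·3/28 + 7·3/28 + 8·3/14 = 55/14.
E[K | K < 10] = (55/14) / (11/14) = 5.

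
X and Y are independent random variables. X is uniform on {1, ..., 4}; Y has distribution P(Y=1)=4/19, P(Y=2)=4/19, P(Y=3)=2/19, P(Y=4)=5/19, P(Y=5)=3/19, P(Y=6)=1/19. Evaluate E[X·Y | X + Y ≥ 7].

P(X + Y ≥ 7) = 25/76.
Summing XY·P(x,y) over outcomes with X + Y ≥ 7 gives 359/76.
E[X·Y | X + Y ≥ 7] = (359/76) / (25/76) = 359/25.

359/25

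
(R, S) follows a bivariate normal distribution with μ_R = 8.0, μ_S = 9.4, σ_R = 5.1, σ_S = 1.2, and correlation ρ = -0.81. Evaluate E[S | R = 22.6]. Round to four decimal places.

For a bivariate normal, E[S | R=x] = μ_S + ρ·(σ_S/σ_R)·(x − μ_R).
E[S | R=22.6] = 9.4 + (-0.81)·(1.2/5.1)·(22.6 − (8.0)) = 9.4 + (-0.19059)·(14.6) = 6.6174.

6.6174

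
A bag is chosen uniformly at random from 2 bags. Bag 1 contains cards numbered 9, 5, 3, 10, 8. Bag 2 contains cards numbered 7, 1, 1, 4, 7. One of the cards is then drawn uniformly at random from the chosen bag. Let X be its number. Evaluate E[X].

11/2

E[X | bag 1] = (9+5+3+10+8)/5 = 7.
E[X | bag 2] = (7+1+1+4+7)/5 = 4.
By the law of total expectation,
E[X] = (1/2)·(7) + (1/2)·(4) = 11/2.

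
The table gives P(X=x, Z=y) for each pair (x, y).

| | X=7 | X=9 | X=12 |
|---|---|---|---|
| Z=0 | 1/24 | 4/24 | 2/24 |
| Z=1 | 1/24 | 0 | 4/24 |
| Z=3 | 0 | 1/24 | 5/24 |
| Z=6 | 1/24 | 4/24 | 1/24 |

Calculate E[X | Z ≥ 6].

55/6

P(Z ≥ 6) = 1/4.
Σ X·P over the event = 7·(1/24) + 9·(4/24) + 12·(1/24) = 55/24.
E[X | Z ≥ 6] = (55/24) / (1/4) = 55/6.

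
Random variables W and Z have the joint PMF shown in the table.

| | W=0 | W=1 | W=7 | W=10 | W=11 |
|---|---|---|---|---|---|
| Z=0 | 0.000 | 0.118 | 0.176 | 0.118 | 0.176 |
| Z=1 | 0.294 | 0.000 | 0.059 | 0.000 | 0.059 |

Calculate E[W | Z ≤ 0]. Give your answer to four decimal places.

P(Z ≤ 0) = 0.588.
Σ W·P over the event = 1·(0.118) + 7·(0.176) + 10·(0.118) + 11·(0.176) = 4.466.
E[W | Z ≤ 0] = (4.466) / (0.588) = 7.5952.

7.5952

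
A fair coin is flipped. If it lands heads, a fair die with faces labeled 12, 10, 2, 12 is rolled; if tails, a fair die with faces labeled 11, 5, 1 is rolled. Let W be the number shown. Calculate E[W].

22/3

E[W | heads] = (12+10+2+12)/4 = 9.
E[W | tails] = (11+5+1)/3 = 17/3.
E[W] = (1/2)·(9) + (1/2)·(17/3) = 22/3.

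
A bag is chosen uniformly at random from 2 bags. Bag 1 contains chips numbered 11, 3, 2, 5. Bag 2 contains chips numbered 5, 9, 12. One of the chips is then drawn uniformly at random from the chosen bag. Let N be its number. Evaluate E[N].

E[N | bag 1] = (11+3+2+5)/4 = 21/4.
E[N | bag 2] = (5+9+12)/3 = 26/3.
By the law of total expectation,
E[N] = (1/2)·(21/4) + (1/2)·(26/3) = 167/24.

167/24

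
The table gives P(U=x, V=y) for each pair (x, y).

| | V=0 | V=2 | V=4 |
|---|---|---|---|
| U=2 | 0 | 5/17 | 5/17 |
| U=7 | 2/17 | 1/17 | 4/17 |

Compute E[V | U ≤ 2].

3

P(U ≤ 2) = 10/17.
Σ V·P over the event = 2·(5/17) + 4·(5/17) = 30/17.
E[V | U ≤ 2] = (30/17) / (10/17) = 3.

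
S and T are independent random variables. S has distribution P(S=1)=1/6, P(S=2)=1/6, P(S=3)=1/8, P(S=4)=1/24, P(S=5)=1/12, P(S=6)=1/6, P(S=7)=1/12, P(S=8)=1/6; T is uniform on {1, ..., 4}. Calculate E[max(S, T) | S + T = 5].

P(S + T = 5) = 1/8.
Summing max(S,T)·P(x,y) over outcomes with S + T = 5 gives 41/96.
E[max(S, T) | S + T = 5] = (41/96) / (1/8) = 41/12.

41/12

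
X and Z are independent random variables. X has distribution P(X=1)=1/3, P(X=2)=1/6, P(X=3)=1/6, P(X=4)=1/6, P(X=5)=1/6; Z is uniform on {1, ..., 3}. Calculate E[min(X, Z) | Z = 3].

13/6

P(Z = 3) = 1/3.
Summing min(X,Z)·P(x,y) over outcomes with Z = 3 gives 13/18.
E[min(X, Z) | Z = 3] = (13/18) / (1/3) = 13/6.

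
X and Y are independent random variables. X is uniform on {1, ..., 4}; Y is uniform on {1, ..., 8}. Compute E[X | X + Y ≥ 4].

P(X + Y ≥ 4) = 29/32.
Summing X·P(x,y) over outcomes with X + Y ≥ 4 gives 19/8.
E[X | X + Y ≥ 4] = (19/8) / (29/32) = 76/29.

76/29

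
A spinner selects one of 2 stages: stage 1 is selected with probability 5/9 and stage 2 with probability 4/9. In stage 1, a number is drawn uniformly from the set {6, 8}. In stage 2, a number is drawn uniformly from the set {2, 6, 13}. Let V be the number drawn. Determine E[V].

7

E[V | stage 1] = (6+8)/2 = 7.
E[V | stage 2] = (2+6+13)/3 = 7.
By the law of total expectation,
E[V] = (5/9)·(7) + (4/9)·(7) = 7.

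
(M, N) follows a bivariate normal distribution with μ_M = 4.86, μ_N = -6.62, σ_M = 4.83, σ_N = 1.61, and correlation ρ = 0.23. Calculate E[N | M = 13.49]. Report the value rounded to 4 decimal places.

-5.9584

For a bivariate normal, E[N | M=x] = μ_N + ρ·(σ_N/σ_M)·(x − μ_M).
E[N | M=13.49] = -6.62 + (0.23)·(1.61/4.83)·(13.49 − (4.86)) = -6.62 + (0.076667)·(8.63) = -5.9584.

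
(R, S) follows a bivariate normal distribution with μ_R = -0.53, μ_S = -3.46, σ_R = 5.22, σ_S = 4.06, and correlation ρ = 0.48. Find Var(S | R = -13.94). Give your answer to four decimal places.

For a bivariate normal, Var(S | R=x) = σ_S²(1 − ρ²).
Var(S | R=-13.94) = (4.06)²·(1 − (0.48)²) = 16.4836·0.7696 = 12.6858.

12.6858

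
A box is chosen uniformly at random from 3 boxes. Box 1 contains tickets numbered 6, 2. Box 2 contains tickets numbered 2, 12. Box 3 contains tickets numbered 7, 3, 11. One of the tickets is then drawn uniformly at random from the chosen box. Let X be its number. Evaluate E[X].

E[X | box 1] = (6+2)/2 = 4.
E[X | box 2] = (2+12)/2 = 7.
E[X | box 3] = (7+3+11)/3 = 7.
E[X] = (1/3)·(4) + (1/3)·(7) + (1/3)·(7) = 6.

6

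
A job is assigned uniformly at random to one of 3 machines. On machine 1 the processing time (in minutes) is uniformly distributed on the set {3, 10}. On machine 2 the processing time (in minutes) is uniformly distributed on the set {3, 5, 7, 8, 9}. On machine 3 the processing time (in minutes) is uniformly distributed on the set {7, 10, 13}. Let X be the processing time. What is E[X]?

229/30

E[X | machine 1] = (3+10)/2 = 13/2.
E[X | machine 2] = (3+5+7+8+9)/5 = 32/5.
E[X | machine 3] = (7+10+13)/3 = 10.
E[X] = (1/3)·(13/2) + (1/3)·(32/5) + (1/3)·(10) = 229/30.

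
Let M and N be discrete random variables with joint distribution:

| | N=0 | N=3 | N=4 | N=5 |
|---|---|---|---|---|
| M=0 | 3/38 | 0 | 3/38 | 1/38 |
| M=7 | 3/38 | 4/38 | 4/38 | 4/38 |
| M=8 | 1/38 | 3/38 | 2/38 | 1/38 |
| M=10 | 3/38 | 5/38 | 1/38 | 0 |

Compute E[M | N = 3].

17/2

P(N = 3) = 6/19.
Σ M·P over the event = 7·(4/38) + 8·(3/38) + 10·(5/38) = 51/19.
E[M | N = 3] = (51/19) / (6/19) = 17/2.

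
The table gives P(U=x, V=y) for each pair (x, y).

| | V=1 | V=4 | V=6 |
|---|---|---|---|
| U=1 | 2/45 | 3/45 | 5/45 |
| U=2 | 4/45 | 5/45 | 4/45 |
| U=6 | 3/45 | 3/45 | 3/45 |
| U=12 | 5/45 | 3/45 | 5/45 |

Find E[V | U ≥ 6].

40/11

P(U ≥ 6) = 22/45.
Σ V·P over the event = 1·(3/45) + 4·(3/45) + 6·(3/45) + 1·(5/45) + 4·(3/45) + 6·(5/45) = 16/9.
E[V | U ≥ 6] = (16/9) / (22/45) = 40/11.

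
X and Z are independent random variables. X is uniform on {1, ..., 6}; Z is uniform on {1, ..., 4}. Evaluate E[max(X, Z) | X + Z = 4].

Outcomes with X + Z = 4: (1,3), (2,2), (3,1), each with probability 1/24.
E[max(X, Z) | X + Z = 4] = (3 + 2 + 3) / 3 = 8/3.

8/3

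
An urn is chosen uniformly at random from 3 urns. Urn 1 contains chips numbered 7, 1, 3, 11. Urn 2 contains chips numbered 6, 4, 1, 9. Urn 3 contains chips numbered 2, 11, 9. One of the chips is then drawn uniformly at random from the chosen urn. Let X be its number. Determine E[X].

107/18

E[X | urn 1] = (7+1+3+11)/4 = 11/2.
E[X | urn 2] = (6+4+1+9)/4 = 5.
E[X | urn 3] = (2+11+9)/3 = 22/3.
By the law of total expectation,
E[X] = (1/3)·(11/2) + (1/3)·(5) + (1/3)·(22/3) = 107/18.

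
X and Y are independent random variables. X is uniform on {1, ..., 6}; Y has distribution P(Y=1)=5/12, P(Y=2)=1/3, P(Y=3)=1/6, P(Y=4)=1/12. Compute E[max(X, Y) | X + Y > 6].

P(X + Y > 6) = 23/72.
Summing max(X,Y)·P(x,y) over outcomes with X + Y > 6 gives 41/24.
E[max(X, Y) | X + Y > 6] = (41/24) / (23/72) = 123/23.

123/23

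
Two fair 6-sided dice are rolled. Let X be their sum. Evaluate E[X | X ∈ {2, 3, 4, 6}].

50/11

P(X ∈ {2, 3, 4, 6}) = 11/36.
Σ over the event: 2·1/36 + 3·1/18 + 4·1/12 + 6·5/36 = 25/18.
E[X | X ∈ {2, 3, 4, 6}] = (25/18) / (11/36) = 50/11.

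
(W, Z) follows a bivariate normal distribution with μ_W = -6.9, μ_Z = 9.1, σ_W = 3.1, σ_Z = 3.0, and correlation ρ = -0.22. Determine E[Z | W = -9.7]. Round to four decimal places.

9.6961

For a bivariate normal, E[Z | W=x] = μ_Z + ρ·(σ_Z/σ_W)·(x − μ_W).
E[Z | W=-9.7] = 9.1 + (-0.22)·(3.0/3.1)·(-9.7 − (-6.9)) = 9.1 + (-0.2129)·(-2.8) = 9.6961.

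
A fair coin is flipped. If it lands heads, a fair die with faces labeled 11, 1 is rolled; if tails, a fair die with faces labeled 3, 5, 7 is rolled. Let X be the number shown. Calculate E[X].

11/2

E[X | heads] = (11+1)/2 = 6.
E[X | tails] = (3+5+7)/3 = 5.
By the law of total expectation,
E[X] = (1/2)·(6) + (1/2)·(5) = 11/2.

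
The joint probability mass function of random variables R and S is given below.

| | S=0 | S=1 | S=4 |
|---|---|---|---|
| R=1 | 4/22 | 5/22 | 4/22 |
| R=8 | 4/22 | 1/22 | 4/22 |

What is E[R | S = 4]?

P(S = 4) = 4/11.
Σ R·P over the event = 1·(4/22) + 8·(4/22) = 18/11.
E[R | S = 4] = (18/11) / (4/11) = 9/2.

9/2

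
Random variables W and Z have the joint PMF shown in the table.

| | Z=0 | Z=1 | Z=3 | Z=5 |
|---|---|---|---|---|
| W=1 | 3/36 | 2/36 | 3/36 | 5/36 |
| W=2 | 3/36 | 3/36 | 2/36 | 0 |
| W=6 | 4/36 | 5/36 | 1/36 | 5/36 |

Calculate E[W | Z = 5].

P(Z = 5) = 5/18.
Σ W·P over the event = 1·(5/36) + 6·(5/36) = 35/36.
E[W | Z = 5] = (35/36) / (5/18) = 7/2.

7/2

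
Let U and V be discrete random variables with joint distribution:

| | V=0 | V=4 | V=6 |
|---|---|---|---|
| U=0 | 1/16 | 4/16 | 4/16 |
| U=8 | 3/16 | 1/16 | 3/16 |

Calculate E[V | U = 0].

P(U = 0) = 9/16.
Σ V·P over the event = 0·(1/16) + 4·(4/16) + 6·(4/16) = 5/2.
E[V | U = 0] = (5/2) / (9/16) = 40/9.

40/9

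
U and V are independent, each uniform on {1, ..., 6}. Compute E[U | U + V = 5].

Outcomes with U + V = 5: (1,4), (2,3), (3,2), (4,1), each with probability 1/36.
E[U | U + V = 5] = (1 + 2 + 3 + 4) / 4 = 5/2.

5/2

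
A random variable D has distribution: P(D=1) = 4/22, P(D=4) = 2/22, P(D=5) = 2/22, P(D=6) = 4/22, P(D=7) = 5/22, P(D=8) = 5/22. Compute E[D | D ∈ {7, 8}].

P(D ∈ {7, 8}) = 5/11.
Σ over the event: 7·5/22 + 8·5/22 = 75/22.
E[D | D ∈ {7, 8}] = (75/22) / (5/11) = 15/2.

15/2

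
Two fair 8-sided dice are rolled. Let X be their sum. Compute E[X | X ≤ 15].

80/9

P(X ≤ 15) = 63/64.
E[X | X ≤ 15] = (35/4) / (63/64) = 80/9.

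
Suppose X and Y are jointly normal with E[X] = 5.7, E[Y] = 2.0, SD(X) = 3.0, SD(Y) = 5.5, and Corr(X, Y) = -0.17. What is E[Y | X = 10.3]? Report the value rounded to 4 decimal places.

0.5663

The regression of Y on X has slope ρ·σ_Y/σ_X and passes through (μ_X, μ_Y).
E[Y | X=10.3] = 2.0 + (-0.17)·(5.5/3.0)·(10.3 − (5.7)) = 2.0 + (-0.31167)·(4.6) = 0.5663.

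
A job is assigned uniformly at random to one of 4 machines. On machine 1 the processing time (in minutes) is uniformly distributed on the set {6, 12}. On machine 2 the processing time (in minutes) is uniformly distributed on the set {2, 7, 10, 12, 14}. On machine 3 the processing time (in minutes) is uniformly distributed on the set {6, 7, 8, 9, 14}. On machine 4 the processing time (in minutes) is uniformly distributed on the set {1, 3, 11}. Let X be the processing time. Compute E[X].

159/20

E[X | machine 1] = (6+12)/2 = 9.
E[X | machine 2] = (2+7+10+12+14)/5 = 9.
E[X | machine 3] = (6+7+8+9+14)/5 = 44/5.
E[X | machine 4] = (1+3+11)/3 = 5.
E[X] = (1/4)·(9) + (1/4)·(9) + (1/4)·(44/5) + (1/4)·(5) = 159/20.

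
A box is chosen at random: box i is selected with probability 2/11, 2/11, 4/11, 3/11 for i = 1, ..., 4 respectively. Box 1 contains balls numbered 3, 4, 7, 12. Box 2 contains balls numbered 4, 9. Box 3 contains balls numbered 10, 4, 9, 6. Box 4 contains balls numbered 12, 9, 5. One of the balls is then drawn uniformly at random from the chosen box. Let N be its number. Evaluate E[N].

E[N | box 1] = (3+4+7+12)/4 = 13/2.
E[N | box 2] = (4+9)/2 = 13/2.
E[N | box 3] = (10+4+9+6)/4 = 29/4.
E[N | box 4] = (12+9+5)/3 = 26/3.
E[N] = (2/11)·(13/2) + (2/11)·(13/2) + (4/11)·(29/4) + (3/11)·(26/3) = 81/11.

81/11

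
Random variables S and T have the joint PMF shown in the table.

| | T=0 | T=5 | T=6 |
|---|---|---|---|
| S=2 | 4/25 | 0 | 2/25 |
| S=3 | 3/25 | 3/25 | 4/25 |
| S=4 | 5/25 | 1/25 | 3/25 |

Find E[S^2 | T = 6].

92/9

P(T = 6) = 9/25.
Σ S^2·P over the event = 4·(2/25) + 9·(4/25) + 16·(3/25) = 92/25.
E[S^2 | T = 6] = (92/25) / (9/25) = 92/9.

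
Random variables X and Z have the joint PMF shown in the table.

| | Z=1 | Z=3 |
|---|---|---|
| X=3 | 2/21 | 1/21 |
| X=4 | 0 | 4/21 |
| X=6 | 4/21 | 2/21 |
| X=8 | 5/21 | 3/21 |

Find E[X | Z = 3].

P(Z = 3) = 10/21.
Σ X·P over the event = 3·(1/21) + 4·(4/21) + 6·(2/21) + 8·(3/21) = 55/21.
E[X | Z = 3] = (55/21) / (10/21) = 11/2.

11/2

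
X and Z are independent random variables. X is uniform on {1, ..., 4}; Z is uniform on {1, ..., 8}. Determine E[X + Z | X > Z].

Outcomes with X > Z: (2,1), (3,1), (3,2), (4,1), (4,2), (4,3), each with probability 1/32.
E[X + Z | X > Z] = (3 + 4 + 5 + 5 + 6 + 7) / 6 = 5.

5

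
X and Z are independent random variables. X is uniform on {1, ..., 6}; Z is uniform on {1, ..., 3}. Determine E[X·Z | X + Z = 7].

Outcomes with X + Z = 7: (4,3), (5,2), (6,1), each with probability 1/18.
E[X·Z | X + Z = 7] = (12 + 10 + 6) / 3 = 28/3.

28/3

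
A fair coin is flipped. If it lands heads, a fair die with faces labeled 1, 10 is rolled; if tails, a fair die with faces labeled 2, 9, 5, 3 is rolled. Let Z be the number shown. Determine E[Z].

E[Z | heads] = (1+10)/2 = 11/2.
E[Z | tails] = (2+9+5+3)/4 = 19/4.
By the law of total expectation,
E[Z] = (1/2)·(11/2) + (1/2)·(19/4) = 41/8.

41/8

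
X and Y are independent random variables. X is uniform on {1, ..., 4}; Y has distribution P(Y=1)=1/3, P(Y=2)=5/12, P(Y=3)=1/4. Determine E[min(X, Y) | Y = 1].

1

P(Y = 1) = 1/3.
Summing min(X,Y)·P(x,y) over outcomes with Y = 1 gives 1/3.
E[min(X, Y) | Y = 1] = (1/3) / (1/3) = 1.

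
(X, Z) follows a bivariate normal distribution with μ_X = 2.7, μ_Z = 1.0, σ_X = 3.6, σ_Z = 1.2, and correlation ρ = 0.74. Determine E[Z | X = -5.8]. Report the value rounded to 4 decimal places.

For a bivariate normal, E[Z | X=x] = μ_Z + ρ·(σ_Z/σ_X)·(x − μ_X).
E[Z | X=-5.8] = 1.0 + (0.74)·(1.2/3.6)·(-5.8 − (2.7)) = 1.0 + (0.24667)·(-8.5) = -1.0967.

-1.0967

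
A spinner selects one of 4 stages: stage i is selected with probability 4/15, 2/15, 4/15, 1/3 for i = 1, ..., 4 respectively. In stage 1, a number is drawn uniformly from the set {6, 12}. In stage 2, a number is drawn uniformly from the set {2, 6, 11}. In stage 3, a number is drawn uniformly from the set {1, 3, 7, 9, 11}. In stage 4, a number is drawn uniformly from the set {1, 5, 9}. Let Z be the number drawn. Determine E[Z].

1477/225

E[Z | stage 1] = (6+12)/2 = 9.
E[Z | stage 2] = (2+6+11)/3 = 19/3.
E[Z | stage 3] = (1+3+7+9+11)/5 = 31/5.
E[Z | stage 4] = (1+5+9)/3 = 5.
E[Z] = (4/15)·(9) + (2/15)·(19/3) + (4/15)·(31/5) + (1/3)·(5) = 1477/225.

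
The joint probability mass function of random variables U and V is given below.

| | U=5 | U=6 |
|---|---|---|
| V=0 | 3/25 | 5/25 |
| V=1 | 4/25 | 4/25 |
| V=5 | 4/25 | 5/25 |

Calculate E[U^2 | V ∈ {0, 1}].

499/16

P(V ∈ {0, 1}) = 16/25.
Σ U^2·P over the event = 25·(3/25) + 25·(4/25) + 36·(5/25) + 36·(4/25) = 499/25.
E[U^2 | V ∈ {0, 1}] = (499/25) / (16/25) = 499/16.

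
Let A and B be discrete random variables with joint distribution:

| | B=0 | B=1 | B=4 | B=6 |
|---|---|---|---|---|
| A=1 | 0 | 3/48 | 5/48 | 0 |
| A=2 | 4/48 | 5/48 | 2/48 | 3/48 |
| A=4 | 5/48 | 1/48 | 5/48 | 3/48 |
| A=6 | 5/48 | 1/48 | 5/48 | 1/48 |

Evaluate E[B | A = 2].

31/14

P(A = 2) = 7/24.
Σ B·P over the event = 0·(4/48) + 1·(5/48) + 4·(2/48) + 6·(3/48) = 31/48.
E[B | A = 2] = (31/48) / (7/24) = 31/14.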